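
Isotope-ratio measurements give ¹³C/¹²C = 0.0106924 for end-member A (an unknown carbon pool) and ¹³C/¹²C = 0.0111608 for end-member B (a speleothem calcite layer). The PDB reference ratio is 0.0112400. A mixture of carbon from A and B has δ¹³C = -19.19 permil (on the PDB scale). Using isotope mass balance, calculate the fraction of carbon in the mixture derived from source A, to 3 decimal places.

0.291

δ_A = (0.0106924/0.0112400 − 1)×1000 = (0.951281 − 1)×1000 = -48.719 permil
δ_B = (0.0111608/0.0112400 − 1)×1000 = (0.992954 − 1)×1000 = -7.046 permil
f_A = (δ_mix − δ_B)/(δ_A − δ_B) = (-19.19 − (-7.046))/(-48.719 − (-7.046))
f_A = -12.144 / -41.673 = 0.2914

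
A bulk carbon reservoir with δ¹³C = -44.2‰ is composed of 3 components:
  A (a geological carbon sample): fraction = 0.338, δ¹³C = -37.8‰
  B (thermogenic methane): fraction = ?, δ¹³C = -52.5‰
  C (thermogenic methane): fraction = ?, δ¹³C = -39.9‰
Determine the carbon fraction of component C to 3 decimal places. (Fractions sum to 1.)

Let f_C and f_B be the unknown fractions; fractions sum to 1 so f_C + f_B = 0.662.
Mass balance: Σ fᵢ·δᵢ = δ_bulk ⇒ f_C·(-39.9) + f_B·(-52.5) = -44.2 − (-12.776) = -31.424
Substitute f_B = 0.662 − f_C:
f_C·(-39.9 − -52.5) = -31.424 − 0.662×(-52.5) = 3.331
f_C = 3.331 / 12.6 = 0.2644

0.264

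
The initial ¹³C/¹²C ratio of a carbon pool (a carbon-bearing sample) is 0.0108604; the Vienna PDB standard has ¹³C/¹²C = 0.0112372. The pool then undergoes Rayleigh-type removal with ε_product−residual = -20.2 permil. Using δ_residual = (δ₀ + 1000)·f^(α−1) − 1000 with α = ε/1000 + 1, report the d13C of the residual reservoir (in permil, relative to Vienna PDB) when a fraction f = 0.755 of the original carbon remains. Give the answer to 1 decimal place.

-28.0 permil

δ₀ = (0.0108604/0.0112372 − 1)×1000 = (0.966469 − 1)×1000 = -33.531 permil
α − 1 = ε/1000 = -0.0202
f^(α−1) = 0.755^(-0.0202) = 1.005693
δ_res = (-33.531 + 1000) × 1.005693 − 1000 = 971.971 − 1000 = -28.03 permil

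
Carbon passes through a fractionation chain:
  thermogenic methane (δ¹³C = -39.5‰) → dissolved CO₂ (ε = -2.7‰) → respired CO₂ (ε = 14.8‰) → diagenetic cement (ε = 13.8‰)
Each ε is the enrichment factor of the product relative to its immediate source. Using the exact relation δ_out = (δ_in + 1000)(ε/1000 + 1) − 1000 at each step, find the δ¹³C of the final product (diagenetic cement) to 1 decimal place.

step 1: δ = (-39.50 + 1000)·(-2.7/1000 + 1) − 1000 = -42.09‰
step 2: δ = (-42.09 + 1000)·(14.8/1000 + 1) − 1000 = -27.92‰
step 3: δ = (-27.92 + 1000)·(13.8/1000 + 1) − 1000 = -14.50‰

-14.5‰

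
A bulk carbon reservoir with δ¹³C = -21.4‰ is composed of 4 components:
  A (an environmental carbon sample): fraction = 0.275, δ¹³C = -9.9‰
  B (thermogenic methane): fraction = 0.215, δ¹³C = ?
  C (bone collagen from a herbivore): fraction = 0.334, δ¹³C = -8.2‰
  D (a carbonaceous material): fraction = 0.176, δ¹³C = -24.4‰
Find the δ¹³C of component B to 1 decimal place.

Isotope mass balance: δ_bulk = Σ fᵢ·δᵢ.
-21.4 = 0.275×(-9.9) + 0.215×δ_B + 0.334×(-8.2) + 0.176×(-24.4)
0.215·δ_B = -21.4 − (-9.756) = -11.644
δ_B = -11.644 / 0.215 = -54.16‰

-54.2‰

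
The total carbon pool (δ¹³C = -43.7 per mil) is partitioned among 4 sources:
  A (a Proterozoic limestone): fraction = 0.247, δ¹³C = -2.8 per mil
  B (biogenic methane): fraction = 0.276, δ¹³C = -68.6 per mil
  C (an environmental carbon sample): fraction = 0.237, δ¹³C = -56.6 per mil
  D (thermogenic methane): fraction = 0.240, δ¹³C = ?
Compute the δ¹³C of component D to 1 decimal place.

-44.4 per mil

Isotope mass balance: δ_bulk = Σ fᵢ·δᵢ.
-43.7 = 0.247×(-2.8) + 0.276×(-68.6) + 0.237×(-56.6) + 0.240×δ_D
0.240·δ_D = -43.7 − (-33.039) = -10.661
δ_D = -10.661 / 0.240 = -44.42 per mil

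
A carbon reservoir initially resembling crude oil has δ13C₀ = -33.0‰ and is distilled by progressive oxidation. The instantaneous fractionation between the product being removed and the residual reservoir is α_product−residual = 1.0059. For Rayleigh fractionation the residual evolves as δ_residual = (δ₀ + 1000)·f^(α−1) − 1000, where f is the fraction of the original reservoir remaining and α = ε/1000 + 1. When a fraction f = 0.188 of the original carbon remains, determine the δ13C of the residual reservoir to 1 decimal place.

-42.5‰

Rayleigh residual: δ_res = (δ₀ + 1000)·f^(α−1) − 1000
α − 1 = 0.00590
f^(α−1) = 0.188^(0.00590) = 0.990188
δ_res = (-33.0 + 1000) × 0.990188 − 1000 = 957.512 − 1000 = -42.49‰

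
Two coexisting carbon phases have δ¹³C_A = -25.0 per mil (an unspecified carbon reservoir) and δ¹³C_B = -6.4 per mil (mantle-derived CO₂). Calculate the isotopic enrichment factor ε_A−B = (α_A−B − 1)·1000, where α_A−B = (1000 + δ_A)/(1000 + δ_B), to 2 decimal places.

-18.72 per mil

α_A−B = (1000 + -25.0) / (1000 + -6.4) = 975.0 / 993.6 = 0.981280
ε_A−B = (0.981280 − 1) × 1000 = -18.720 per mil
(The approximation ε ≈ δ_A − δ_B would give -18.6 per mil.)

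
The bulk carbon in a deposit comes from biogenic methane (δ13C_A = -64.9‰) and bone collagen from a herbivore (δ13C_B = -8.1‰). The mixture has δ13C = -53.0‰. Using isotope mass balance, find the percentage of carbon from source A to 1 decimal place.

δ_mix = f_A·δ_A + (1 − f_A)·δ_B  ⇒  f_A = (δ_mix − δ_B)/(δ_A − δ_B)
f_A = (-53.0 − (-8.1)) / (-64.9 − (-8.1))
f_A = -44.9 / -56.8 = 0.7905

79.0%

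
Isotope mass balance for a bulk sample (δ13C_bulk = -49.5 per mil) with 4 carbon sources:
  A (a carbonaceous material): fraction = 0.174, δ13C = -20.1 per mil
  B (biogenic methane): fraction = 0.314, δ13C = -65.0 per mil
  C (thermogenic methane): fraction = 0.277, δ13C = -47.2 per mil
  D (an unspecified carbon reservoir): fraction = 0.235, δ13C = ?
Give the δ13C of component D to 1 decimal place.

Isotope mass balance: δ_bulk = Σ fᵢ·δᵢ.
-49.5 = 0.174×(-20.1) + 0.314×(-65.0) + 0.277×(-47.2) + 0.235×δ_D
0.235·δ_D = -49.5 − (-36.982) = -12.518
δ_D = -12.518 / 0.235 = -53.27 per mil

-53.3 per mil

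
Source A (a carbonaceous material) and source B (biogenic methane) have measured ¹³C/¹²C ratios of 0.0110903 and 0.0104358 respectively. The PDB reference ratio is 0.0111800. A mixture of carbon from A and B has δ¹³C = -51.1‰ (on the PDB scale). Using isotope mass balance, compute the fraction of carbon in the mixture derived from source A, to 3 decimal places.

δ_A = (0.0110903/0.0111800 − 1)×1000 = (0.991977 − 1)×1000 = -8.023‰
δ_B = (0.0104358/0.0111800 − 1)×1000 = (0.933435 − 1)×1000 = -66.565‰
f_A = (δ_mix − δ_B)/(δ_A − δ_B) = (-51.1 − (-66.565))/(-8.023 − (-66.565))
f_A = 15.465 / 58.542 = 0.2642

0.264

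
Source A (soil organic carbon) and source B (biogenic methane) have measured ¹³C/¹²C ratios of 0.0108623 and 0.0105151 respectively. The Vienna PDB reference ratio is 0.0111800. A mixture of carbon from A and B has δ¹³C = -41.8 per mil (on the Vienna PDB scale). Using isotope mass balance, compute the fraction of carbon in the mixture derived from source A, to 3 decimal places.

δ_A = (0.0108623/0.0111800 − 1)×1000 = (0.971583 − 1)×1000 = -28.417 per mil
δ_B = (0.0105151/0.0111800 − 1)×1000 = (0.940528 − 1)×1000 = -59.472 per mil
f_A = (δ_mix − δ_B)/(δ_A − δ_B) = (-41.8 − (-59.472))/(-28.417 − (-59.472))
f_A = 17.672 / 31.055 = 0.5691

0.569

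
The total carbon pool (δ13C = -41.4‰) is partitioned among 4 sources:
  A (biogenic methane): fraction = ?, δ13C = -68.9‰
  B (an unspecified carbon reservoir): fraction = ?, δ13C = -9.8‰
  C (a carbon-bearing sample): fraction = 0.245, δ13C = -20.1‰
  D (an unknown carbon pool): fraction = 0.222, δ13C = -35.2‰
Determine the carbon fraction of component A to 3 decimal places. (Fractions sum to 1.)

Let f_A and f_B be the unknown fractions; fractions sum to 1 so f_A + f_B = 0.533.
Mass balance: Σ fᵢ·δᵢ = δ_bulk ⇒ f_A·(-68.9) + f_B·(-9.8) = -41.4 − (-12.739) = -28.661
Substitute f_B = 0.533 − f_A:
f_A·(-68.9 − -9.8) = -28.661 − 0.533×(-9.8) = -23.438
f_A = -23.438 / -59.1 = 0.3966

0.397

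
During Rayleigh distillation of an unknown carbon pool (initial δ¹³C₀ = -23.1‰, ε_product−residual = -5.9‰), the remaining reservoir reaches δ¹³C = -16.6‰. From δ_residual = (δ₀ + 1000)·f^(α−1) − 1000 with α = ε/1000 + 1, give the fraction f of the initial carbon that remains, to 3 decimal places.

α − 1 = ε/1000 = -0.0059
(δ_res + 1000)/(δ₀ + 1000) = (-16.6 + 1000)/(-23.1 + 1000) = 983.4/976.9 = 1.006654
f = 1.006654^(1/-0.0059) = exp(ln(1.006654)/-0.0059) = exp(0.00663/-0.0059)
f = exp(-1.1240) = 0.3250

0.325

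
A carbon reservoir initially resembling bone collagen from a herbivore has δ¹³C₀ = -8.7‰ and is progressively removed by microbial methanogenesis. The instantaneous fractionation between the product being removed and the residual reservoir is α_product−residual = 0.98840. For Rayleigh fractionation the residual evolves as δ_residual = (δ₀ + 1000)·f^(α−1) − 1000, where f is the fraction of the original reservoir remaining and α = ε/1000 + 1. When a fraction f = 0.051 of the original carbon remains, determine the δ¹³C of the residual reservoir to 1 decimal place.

Rayleigh residual: δ_res = (δ₀ + 1000)·f^(α−1) − 1000
α − 1 = -0.01160
f^(α−1) = 0.051^(-0.01160) = 1.035124
δ_res = (-8.7 + 1000) × 1.035124 − 1000 = 1026.118 − 1000 = 26.12‰

26.1‰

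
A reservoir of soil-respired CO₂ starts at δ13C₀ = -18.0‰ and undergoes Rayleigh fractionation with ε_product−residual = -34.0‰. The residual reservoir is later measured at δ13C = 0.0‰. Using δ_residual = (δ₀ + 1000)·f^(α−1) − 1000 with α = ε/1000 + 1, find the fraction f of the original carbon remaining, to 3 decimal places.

0.586

α − 1 = ε/1000 = -0.0340
(δ_res + 1000)/(δ₀ + 1000) = (-0.0 + 1000)/(-18.0 + 1000) = 1000.0/982.0 = 1.018330
f = 1.018330^(1/-0.0340) = exp(ln(1.018330)/-0.0340) = exp(0.01816/-0.0340)
f = exp(-0.5342) = 0.5861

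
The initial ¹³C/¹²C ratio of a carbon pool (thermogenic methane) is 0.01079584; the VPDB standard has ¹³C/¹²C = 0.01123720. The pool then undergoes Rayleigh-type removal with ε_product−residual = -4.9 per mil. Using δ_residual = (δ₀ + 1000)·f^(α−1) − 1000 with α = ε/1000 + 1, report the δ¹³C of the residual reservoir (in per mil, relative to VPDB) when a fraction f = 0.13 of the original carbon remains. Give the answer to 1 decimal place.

δ₀ = (0.01079584/0.01123720 − 1)×1000 = (0.960723 − 1)×1000 = -39.277 per mil
α − 1 = ε/1000 = -0.0049
f^(α−1) = 0.13^(-0.0049) = 1.010047
δ_res = (-39.277 + 1000) × 1.010047 − 1000 = 970.376 − 1000 = -29.62 per mil

-29.6 per mil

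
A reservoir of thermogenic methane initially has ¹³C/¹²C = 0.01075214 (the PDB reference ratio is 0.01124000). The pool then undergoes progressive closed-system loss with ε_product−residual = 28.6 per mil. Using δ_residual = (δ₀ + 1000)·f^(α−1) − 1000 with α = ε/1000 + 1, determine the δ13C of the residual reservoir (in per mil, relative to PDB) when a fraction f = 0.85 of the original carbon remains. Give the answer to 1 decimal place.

-47.8 per mil

δ₀ = (0.01075214/0.01124000 − 1)×1000 = (0.956596 − 1)×1000 = -43.404 per mil
α − 1 = ε/1000 = 0.0286
f^(α−1) = 0.85^(0.0286) = 0.995363
δ_res = (-43.404 + 1000) × 0.995363 − 1000 = 952.160 − 1000 = -47.84 per mil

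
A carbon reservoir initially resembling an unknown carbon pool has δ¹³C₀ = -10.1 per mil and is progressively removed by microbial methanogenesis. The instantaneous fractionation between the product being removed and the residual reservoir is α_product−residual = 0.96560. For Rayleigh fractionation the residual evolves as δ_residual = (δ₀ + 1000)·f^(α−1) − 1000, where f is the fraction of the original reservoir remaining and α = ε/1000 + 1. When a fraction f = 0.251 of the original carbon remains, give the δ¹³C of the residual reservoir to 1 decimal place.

38.1 per mil

Rayleigh residual: δ_res = (δ₀ + 1000)·f^(α−1) − 1000
α − 1 = -0.03440
f^(α−1) = 0.251^(-0.03440) = 1.048700
δ_res = (-10.1 + 1000) × 1.048700 − 1000 = 1038.108 − 1000 = 38.11 per mil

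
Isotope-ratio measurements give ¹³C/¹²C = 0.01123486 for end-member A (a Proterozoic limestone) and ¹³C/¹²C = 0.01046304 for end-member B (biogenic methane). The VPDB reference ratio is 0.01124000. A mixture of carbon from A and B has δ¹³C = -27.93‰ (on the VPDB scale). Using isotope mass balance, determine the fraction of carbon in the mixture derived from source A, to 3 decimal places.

δ_A = (0.01123486/0.01124000 − 1)×1000 = (0.999543 − 1)×1000 = -0.457‰
δ_B = (0.01046304/0.01124000 − 1)×1000 = (0.930875 − 1)×1000 = -69.125‰
f_A = (δ_mix − δ_B)/(δ_A − δ_B) = (-27.93 − (-69.125))/(-0.457 − (-69.125))
f_A = 41.195 / 68.667 = 0.5999

0.600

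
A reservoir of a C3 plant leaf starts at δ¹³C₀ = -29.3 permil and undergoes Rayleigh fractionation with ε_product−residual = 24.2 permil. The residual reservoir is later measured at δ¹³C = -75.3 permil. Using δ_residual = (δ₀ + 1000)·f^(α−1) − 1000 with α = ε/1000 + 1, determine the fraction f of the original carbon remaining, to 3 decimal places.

α − 1 = ε/1000 = 0.0242
(δ_res + 1000)/(δ₀ + 1000) = (-75.3 + 1000)/(-29.3 + 1000) = 924.7/970.7 = 0.952612
f = 0.952612^(1/0.0242) = exp(ln(0.952612)/0.0242) = exp(-0.04855/0.0242)
f = exp(-2.0061) = 0.1345

0.135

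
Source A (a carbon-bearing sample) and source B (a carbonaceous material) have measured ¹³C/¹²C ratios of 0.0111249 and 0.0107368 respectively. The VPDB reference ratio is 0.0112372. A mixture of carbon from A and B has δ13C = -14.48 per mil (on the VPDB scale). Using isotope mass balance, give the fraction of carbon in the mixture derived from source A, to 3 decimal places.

δ_A = (0.0111249/0.0112372 − 1)×1000 = (0.990006 − 1)×1000 = -9.994 per mil
δ_B = (0.0107368/0.0112372 − 1)×1000 = (0.955469 − 1)×1000 = -44.531 per mil
f_A = (δ_mix − δ_B)/(δ_A − δ_B) = (-14.48 − (-44.531))/(-9.994 − (-44.531))
f_A = 30.051 / 34.537 = 0.8701

0.870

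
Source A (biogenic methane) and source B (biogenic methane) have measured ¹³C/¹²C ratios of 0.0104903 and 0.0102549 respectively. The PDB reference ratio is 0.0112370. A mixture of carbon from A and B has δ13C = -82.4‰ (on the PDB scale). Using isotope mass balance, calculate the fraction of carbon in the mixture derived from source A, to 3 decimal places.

δ_A = (0.0104903/0.0112370 − 1)×1000 = (0.933550 − 1)×1000 = -66.450‰
δ_B = (0.0102549/0.0112370 − 1)×1000 = (0.912601 − 1)×1000 = -87.399‰
f_A = (δ_mix − δ_B)/(δ_A − δ_B) = (-82.4 − (-87.399))/(-66.450 − (-87.399))
f_A = 4.999 / 20.949 = 0.2386

0.239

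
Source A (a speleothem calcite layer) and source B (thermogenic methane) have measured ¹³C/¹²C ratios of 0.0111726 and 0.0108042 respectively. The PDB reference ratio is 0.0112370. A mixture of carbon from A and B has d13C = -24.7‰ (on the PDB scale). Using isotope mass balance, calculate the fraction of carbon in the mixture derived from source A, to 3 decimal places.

0.421

δ_A = (0.0111726/0.0112370 − 1)×1000 = (0.994269 − 1)×1000 = -5.731‰
δ_B = (0.0108042/0.0112370 − 1)×1000 = (0.961484 − 1)×1000 = -38.516‰
f_A = (δ_mix − δ_B)/(δ_A − δ_B) = (-24.7 − (-38.516))/(-5.731 − (-38.516))
f_A = 13.816 / 32.785 = 0.4214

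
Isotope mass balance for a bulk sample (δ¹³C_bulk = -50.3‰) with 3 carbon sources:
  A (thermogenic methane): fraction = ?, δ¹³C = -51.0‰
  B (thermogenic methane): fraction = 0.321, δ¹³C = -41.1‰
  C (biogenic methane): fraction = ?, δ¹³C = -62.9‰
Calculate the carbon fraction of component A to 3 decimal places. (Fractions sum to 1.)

0.471

Let f_A and f_C be the unknown fractions; fractions sum to 1 so f_A + f_C = 0.679.
Mass balance: Σ fᵢ·δᵢ = δ_bulk ⇒ f_A·(-51.0) + f_C·(-62.9) = -50.3 − (-13.193) = -37.107
Substitute f_C = 0.679 − f_A:
f_A·(-51.0 − -62.9) = -37.107 − 0.679×(-62.9) = 5.602
f_A = 5.602 / 11.9 = 0.4708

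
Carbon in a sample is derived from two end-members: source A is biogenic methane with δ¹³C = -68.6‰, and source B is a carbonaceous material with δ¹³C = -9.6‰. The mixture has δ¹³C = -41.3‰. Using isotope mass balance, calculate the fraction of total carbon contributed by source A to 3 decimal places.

0.537

δ_mix = f_A·δ_A + (1 − f_A)·δ_B  ⇒  f_A = (δ_mix − δ_B)/(δ_A − δ_B)
f_A = (-41.3 − (-9.6)) / (-68.6 − (-9.6))
f_A = -31.7 / -59.0 = 0.5373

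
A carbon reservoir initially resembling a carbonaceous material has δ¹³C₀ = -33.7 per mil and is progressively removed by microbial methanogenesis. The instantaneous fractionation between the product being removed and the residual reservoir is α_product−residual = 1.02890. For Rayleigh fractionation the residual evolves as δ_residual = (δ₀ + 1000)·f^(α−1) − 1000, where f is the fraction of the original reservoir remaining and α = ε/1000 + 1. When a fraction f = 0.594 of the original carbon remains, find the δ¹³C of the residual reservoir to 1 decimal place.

-48.1 per mil

Rayleigh residual: δ_res = (δ₀ + 1000)·f^(α−1) − 1000
α − 1 = 0.02890
f^(α−1) = 0.594^(0.02890) = 0.985059
δ_res = (-33.7 + 1000) × 0.985059 − 1000 = 951.863 − 1000 = -48.14 per mil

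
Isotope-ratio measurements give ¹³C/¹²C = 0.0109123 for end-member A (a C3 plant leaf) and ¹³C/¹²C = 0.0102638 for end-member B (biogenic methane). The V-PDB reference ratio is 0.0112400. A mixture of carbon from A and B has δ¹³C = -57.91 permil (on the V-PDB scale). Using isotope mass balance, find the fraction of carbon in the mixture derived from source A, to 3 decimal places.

0.502

δ_A = (0.0109123/0.0112400 − 1)×1000 = (0.970845 − 1)×1000 = -29.155 permil
δ_B = (0.0102638/0.0112400 − 1)×1000 = (0.913149 − 1)×1000 = -86.851 permil
f_A = (δ_mix − δ_B)/(δ_A − δ_B) = (-57.91 − (-86.851))/(-29.155 − (-86.851))
f_A = 28.941 / 57.696 = 0.5016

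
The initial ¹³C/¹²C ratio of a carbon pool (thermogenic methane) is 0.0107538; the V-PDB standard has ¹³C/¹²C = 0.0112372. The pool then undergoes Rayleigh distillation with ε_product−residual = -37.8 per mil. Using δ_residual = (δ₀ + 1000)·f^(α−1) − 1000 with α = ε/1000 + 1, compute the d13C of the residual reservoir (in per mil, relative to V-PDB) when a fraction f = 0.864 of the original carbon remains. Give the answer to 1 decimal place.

δ₀ = (0.0107538/0.0112372 − 1)×1000 = (0.956982 − 1)×1000 = -43.018 per mil
α − 1 = ε/1000 = -0.0378
f^(α−1) = 0.864^(-0.0378) = 1.005541
δ_res = (-43.018 + 1000) × 1.005541 − 1000 = 962.285 − 1000 = -37.72 per mil

-37.7 per mil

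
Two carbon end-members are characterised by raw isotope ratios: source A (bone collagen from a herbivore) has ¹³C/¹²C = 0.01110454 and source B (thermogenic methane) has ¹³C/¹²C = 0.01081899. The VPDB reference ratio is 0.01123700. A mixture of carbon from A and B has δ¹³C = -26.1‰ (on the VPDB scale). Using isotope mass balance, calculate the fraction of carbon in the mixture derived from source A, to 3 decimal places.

δ_A = (0.01110454/0.01123700 − 1)×1000 = (0.988212 − 1)×1000 = -11.788‰
δ_B = (0.01081899/0.01123700 − 1)×1000 = (0.962801 − 1)×1000 = -37.199‰
f_A = (δ_mix − δ_B)/(δ_A − δ_B) = (-26.1 − (-37.199))/(-11.788 − (-37.199))
f_A = 11.099 / 25.412 = 0.4368

0.437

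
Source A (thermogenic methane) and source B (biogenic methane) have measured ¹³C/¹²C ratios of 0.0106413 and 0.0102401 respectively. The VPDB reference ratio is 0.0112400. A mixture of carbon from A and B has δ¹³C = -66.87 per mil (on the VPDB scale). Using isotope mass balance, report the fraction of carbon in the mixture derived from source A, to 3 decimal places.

0.619

δ_A = (0.0106413/0.0112400 − 1)×1000 = (0.946735 − 1)×1000 = -53.265 per mil
δ_B = (0.0102401/0.0112400 − 1)×1000 = (0.911041 − 1)×1000 = -88.959 per mil
f_A = (δ_mix − δ_B)/(δ_A − δ_B) = (-66.87 − (-88.959))/(-53.265 − (-88.959))
f_A = 22.089 / 35.694 = 0.6188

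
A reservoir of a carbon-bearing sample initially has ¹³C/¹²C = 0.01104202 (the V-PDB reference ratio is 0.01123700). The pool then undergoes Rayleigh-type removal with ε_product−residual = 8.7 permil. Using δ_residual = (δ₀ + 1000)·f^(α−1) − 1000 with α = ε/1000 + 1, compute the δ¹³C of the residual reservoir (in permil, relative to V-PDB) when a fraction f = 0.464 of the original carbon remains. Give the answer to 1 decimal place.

-23.9 permil

δ₀ = (0.01104202/0.01123700 − 1)×1000 = (0.982648 − 1)×1000 = -17.352 permil
α − 1 = ε/1000 = 0.0087
f^(α−1) = 0.464^(0.0087) = 0.993342
δ_res = (-17.352 + 1000) × 0.993342 − 1000 = 976.106 − 1000 = -23.89 permil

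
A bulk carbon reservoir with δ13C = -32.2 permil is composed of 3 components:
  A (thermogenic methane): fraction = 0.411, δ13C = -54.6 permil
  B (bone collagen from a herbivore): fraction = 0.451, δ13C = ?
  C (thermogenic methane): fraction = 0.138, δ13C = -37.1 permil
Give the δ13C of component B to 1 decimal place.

Isotope mass balance: δ_bulk = Σ fᵢ·δᵢ.
-32.2 = 0.411×(-54.6) + 0.451×δ_B + 0.138×(-37.1)
0.451·δ_B = -32.2 − (-27.560) = -4.640
δ_B = -4.640 / 0.451 = -10.29 permil

-10.3 permil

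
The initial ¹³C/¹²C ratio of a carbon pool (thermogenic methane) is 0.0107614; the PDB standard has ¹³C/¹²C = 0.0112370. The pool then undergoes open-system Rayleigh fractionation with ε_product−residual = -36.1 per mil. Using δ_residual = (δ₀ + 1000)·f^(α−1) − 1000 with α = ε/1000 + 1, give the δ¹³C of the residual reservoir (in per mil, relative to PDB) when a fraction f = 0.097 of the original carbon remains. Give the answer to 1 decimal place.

41.8 per mil

δ₀ = (0.0107614/0.0112370 − 1)×1000 = (0.957676 − 1)×1000 = -42.324 per mil
α − 1 = ε/1000 = -0.0361
f^(α−1) = 0.097^(-0.0361) = 1.087871
δ_res = (-42.324 + 1000) × 1.087871 − 1000 = 1041.828 − 1000 = 41.83 per mil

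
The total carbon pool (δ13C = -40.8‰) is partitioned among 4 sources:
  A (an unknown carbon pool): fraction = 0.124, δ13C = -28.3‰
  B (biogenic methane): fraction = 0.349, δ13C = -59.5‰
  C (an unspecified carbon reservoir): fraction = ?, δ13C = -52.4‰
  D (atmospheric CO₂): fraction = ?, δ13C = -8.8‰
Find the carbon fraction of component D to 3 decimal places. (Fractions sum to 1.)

Let f_D and f_C be the unknown fractions; fractions sum to 1 so f_D + f_C = 0.527.
Mass balance: Σ fᵢ·δᵢ = δ_bulk ⇒ f_D·(-8.8) + f_C·(-52.4) = -40.8 − (-24.275) = -16.525
Substitute f_C = 0.527 − f_D:
f_D·(-8.8 − -52.4) = -16.525 − 0.527×(-52.4) = 11.090
f_D = 11.090 / 43.6 = 0.2543

0.254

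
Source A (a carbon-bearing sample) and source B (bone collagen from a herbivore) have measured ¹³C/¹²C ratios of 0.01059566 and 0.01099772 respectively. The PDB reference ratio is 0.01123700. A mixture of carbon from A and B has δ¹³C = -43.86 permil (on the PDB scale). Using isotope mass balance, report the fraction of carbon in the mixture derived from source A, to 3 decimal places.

0.631

δ_A = (0.01059566/0.01123700 − 1)×1000 = (0.942926 − 1)×1000 = -57.074 permil
δ_B = (0.01099772/0.01123700 − 1)×1000 = (0.978706 − 1)×1000 = -21.294 permil
f_A = (δ_mix − δ_B)/(δ_A − δ_B) = (-43.86 − (-21.294))/(-57.074 − (-21.294))
f_A = -22.566 / -35.780 = 0.6307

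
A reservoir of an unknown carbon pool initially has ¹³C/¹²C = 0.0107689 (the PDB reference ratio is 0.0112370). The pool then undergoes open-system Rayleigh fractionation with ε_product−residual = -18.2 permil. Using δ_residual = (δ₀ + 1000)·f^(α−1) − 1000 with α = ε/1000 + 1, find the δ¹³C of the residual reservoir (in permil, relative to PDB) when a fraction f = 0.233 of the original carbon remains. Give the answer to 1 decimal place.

δ₀ = (0.0107689/0.0112370 − 1)×1000 = (0.958343 − 1)×1000 = -41.657 permil
α − 1 = ε/1000 = -0.0182
f^(α−1) = 0.233^(-0.0182) = 1.026867
δ_res = (-41.657 + 1000) × 1.026867 − 1000 = 984.091 − 1000 = -15.91 permil

-15.9 permil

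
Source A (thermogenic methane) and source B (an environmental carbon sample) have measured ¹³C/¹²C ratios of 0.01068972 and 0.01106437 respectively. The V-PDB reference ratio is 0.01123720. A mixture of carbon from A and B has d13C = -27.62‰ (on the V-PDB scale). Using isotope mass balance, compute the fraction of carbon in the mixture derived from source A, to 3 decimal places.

δ_A = (0.01068972/0.01123720 − 1)×1000 = (0.951280 − 1)×1000 = -48.720‰
δ_B = (0.01106437/0.01123720 − 1)×1000 = (0.984620 − 1)×1000 = -15.380‰
f_A = (δ_mix − δ_B)/(δ_A − δ_B) = (-27.62 − (-15.380))/(-48.720 − (-15.380))
f_A = -12.240 / -33.340 = 0.3671

0.367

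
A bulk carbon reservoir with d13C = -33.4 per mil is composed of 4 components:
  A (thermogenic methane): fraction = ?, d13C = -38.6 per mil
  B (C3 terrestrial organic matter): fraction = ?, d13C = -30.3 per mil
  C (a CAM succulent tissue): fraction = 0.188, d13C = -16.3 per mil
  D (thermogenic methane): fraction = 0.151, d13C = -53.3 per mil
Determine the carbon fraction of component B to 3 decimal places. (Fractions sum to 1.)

0.389

Let f_B and f_A be the unknown fractions; fractions sum to 1 so f_B + f_A = 0.661.
Mass balance: Σ fᵢ·δᵢ = δ_bulk ⇒ f_B·(-30.3) + f_A·(-38.6) = -33.4 − (-11.113) = -22.287
Substitute f_A = 0.661 − f_B:
f_B·(-30.3 − -38.6) = -22.287 − 0.661×(-38.6) = 3.227
f_B = 3.227 / 8.3 = 0.3888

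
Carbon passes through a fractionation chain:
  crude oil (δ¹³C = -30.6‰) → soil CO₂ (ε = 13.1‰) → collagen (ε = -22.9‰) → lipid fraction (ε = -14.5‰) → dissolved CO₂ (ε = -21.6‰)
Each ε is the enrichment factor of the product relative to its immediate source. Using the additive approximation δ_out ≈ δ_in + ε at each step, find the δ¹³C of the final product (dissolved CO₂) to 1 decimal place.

-76.5‰

step 1: δ ≈ -30.6 + (13.1) = -17.5‰
step 2: δ ≈ -17.5 + (-22.9) = -40.4‰
step 3: δ ≈ -40.4 + (-14.5) = -54.9‰
step 4: δ ≈ -54.9 + (-21.6) = -76.5‰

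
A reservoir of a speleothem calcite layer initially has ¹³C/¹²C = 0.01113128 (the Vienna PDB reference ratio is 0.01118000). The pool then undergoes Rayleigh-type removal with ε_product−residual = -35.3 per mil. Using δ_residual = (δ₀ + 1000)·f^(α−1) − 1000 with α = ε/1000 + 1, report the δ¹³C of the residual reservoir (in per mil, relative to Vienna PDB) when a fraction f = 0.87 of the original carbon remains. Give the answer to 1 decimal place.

0.5 per mil

δ₀ = (0.01113128/0.01118000 − 1)×1000 = (0.995642 − 1)×1000 = -4.358 per mil
α − 1 = ε/1000 = -0.0353
f^(α−1) = 0.87^(-0.0353) = 1.004928
δ_res = (-4.358 + 1000) × 1.004928 − 1000 = 1000.549 − 1000 = 0.55 per mil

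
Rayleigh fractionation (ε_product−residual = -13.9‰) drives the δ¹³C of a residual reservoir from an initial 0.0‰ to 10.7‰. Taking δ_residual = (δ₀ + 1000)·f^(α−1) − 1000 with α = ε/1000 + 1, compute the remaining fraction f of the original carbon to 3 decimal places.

α − 1 = ε/1000 = -0.0139
(δ_res + 1000)/(δ₀ + 1000) = (10.7 + 1000)/(-0.0 + 1000) = 1010.7/1000.0 = 1.010700
f = 1.010700^(1/-0.0139) = exp(ln(1.010700)/-0.0139) = exp(0.01064/-0.0139)
f = exp(-0.7657) = 0.4650

0.465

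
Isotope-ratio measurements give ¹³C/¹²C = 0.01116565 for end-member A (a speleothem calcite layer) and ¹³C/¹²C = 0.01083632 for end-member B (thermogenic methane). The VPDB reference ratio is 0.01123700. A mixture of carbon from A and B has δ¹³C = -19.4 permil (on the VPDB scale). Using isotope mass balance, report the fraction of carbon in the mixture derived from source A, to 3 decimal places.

0.555

δ_A = (0.01116565/0.01123700 − 1)×1000 = (0.993650 − 1)×1000 = -6.350 permil
δ_B = (0.01083632/0.01123700 − 1)×1000 = (0.964343 − 1)×1000 = -35.657 permil
f_A = (δ_mix − δ_B)/(δ_A − δ_B) = (-19.4 − (-35.657))/(-6.350 − (-35.657))
f_A = 16.257 / 29.308 = 0.5547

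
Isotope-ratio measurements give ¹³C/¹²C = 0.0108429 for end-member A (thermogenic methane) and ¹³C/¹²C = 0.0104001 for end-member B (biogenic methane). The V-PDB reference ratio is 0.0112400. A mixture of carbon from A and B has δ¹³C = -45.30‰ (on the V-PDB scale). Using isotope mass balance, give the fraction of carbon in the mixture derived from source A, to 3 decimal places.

δ_A = (0.0108429/0.0112400 − 1)×1000 = (0.964671 − 1)×1000 = -35.329‰
δ_B = (0.0104001/0.0112400 − 1)×1000 = (0.925276 − 1)×1000 = -74.724‰
f_A = (δ_mix − δ_B)/(δ_A − δ_B) = (-45.30 − (-74.724))/(-35.329 − (-74.724))
f_A = 29.424 / 39.395 = 0.7469

0.747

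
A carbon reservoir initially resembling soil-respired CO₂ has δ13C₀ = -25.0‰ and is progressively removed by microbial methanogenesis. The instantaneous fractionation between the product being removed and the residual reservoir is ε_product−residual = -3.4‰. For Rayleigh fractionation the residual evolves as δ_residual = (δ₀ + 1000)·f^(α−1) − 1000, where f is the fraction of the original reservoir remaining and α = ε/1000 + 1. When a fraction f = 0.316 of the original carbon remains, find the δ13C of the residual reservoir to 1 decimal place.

-21.2‰

Rayleigh residual: δ_res = (δ₀ + 1000)·f^(α−1) − 1000
α = ε/1000 + 1 = 0.99660, so α − 1 = -0.00340
f^(α−1) = 0.316^(-0.00340) = 1.003925
δ_res = (-25.0 + 1000) × 1.003925 − 1000 = 978.826 − 1000 = -21.17‰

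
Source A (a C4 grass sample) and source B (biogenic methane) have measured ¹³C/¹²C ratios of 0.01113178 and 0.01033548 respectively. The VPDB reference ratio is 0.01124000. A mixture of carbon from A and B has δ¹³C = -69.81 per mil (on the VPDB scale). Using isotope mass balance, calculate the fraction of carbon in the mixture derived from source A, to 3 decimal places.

0.151

δ_A = (0.01113178/0.01124000 − 1)×1000 = (0.990372 − 1)×1000 = -9.628 per mil
δ_B = (0.01033548/0.01124000 − 1)×1000 = (0.919527 − 1)×1000 = -80.473 per mil
f_A = (δ_mix − δ_B)/(δ_A − δ_B) = (-69.81 − (-80.473))/(-9.628 − (-80.473))
f_A = 10.663 / 70.845 = 0.1505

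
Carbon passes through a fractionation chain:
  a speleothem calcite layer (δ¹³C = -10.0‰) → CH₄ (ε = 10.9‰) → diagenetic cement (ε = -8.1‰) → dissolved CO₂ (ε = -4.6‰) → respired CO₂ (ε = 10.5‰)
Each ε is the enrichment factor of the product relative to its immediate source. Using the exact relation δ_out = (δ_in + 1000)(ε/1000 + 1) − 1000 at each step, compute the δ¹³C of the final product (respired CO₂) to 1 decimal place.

step 1: δ = (-10.00 + 1000)·(10.9/1000 + 1) − 1000 = 0.79‰
step 2: δ = (0.79 + 1000)·(-8.1/1000 + 1) − 1000 = -7.32‰
step 3: δ = (-7.32 + 1000)·(-4.6/1000 + 1) − 1000 = -11.88‰
step 4: δ = (-11.88 + 1000)·(10.5/1000 + 1) − 1000 = -1.51‰

-1.5‰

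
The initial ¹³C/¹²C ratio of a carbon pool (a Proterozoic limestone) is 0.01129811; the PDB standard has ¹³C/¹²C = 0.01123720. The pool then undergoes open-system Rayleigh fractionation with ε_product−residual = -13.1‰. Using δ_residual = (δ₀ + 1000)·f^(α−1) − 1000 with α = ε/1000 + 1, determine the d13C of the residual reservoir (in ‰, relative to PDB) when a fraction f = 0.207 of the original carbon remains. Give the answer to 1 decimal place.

26.4‰

δ₀ = (0.01129811/0.01123720 − 1)×1000 = (1.005420 − 1)×1000 = 5.420‰
α − 1 = ε/1000 = -0.0131
f^(α−1) = 0.207^(-0.0131) = 1.020847
δ_res = (5.420 + 1000) × 1.020847 − 1000 = 1026.381 − 1000 = 26.38‰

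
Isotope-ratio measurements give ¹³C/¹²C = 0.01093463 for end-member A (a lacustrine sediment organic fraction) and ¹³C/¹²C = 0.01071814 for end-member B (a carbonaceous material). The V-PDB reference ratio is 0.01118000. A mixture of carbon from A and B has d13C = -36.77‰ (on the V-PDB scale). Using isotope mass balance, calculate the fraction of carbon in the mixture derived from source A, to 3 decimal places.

δ_A = (0.01093463/0.01118000 − 1)×1000 = (0.978053 − 1)×1000 = -21.947‰
δ_B = (0.01071814/0.01118000 − 1)×1000 = (0.958689 − 1)×1000 = -41.311‰
f_A = (δ_mix − δ_B)/(δ_A − δ_B) = (-36.77 − (-41.311))/(-21.947 − (-41.311))
f_A = 4.541 / 19.364 = 0.2345

0.235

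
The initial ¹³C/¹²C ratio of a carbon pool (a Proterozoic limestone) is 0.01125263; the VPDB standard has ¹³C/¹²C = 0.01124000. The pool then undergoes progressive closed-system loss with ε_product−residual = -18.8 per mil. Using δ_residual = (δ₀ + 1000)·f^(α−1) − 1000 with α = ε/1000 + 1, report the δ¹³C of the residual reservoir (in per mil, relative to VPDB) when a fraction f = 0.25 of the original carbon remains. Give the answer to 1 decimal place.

δ₀ = (0.01125263/0.01124000 − 1)×1000 = (1.001124 − 1)×1000 = 1.124 per mil
α − 1 = ε/1000 = -0.0188
f^(α−1) = 0.25^(-0.0188) = 1.026405
δ_res = (1.124 + 1000) × 1.026405 − 1000 = 1027.558 − 1000 = 27.56 per mil

27.6 per mil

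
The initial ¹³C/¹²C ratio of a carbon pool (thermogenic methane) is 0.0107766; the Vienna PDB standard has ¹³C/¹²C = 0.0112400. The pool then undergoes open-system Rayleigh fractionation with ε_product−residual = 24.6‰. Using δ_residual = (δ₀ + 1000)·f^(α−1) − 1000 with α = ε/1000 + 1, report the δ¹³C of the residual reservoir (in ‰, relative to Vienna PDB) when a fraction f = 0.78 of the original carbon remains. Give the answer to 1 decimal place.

-47.1‰

δ₀ = (0.0107766/0.0112400 − 1)×1000 = (0.958772 − 1)×1000 = -41.228‰
α − 1 = ε/1000 = 0.0246
f^(α−1) = 0.78^(0.0246) = 0.993906
δ_res = (-41.228 + 1000) × 0.993906 − 1000 = 952.930 − 1000 = -47.07‰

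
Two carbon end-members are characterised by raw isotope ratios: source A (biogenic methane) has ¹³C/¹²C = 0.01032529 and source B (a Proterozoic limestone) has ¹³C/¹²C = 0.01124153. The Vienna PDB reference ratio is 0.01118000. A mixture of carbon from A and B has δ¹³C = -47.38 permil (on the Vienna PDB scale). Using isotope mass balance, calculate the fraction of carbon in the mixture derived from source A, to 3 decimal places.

δ_A = (0.01032529/0.01118000 − 1)×1000 = (0.923550 − 1)×1000 = -76.450 permil
δ_B = (0.01124153/0.01118000 − 1)×1000 = (1.005504 − 1)×1000 = 5.504 permil
f_A = (δ_mix − δ_B)/(δ_A − δ_B) = (-47.38 − (5.504))/(-76.450 − (5.504))
f_A = -52.884 / -81.953 = 0.6453

0.645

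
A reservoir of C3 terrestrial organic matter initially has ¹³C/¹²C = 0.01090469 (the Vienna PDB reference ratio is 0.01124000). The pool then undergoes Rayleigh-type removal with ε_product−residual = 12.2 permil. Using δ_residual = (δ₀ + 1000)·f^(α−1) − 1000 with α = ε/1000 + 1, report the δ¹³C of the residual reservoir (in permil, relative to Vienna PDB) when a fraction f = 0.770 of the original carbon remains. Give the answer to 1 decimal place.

-32.9 permil

δ₀ = (0.01090469/0.01124000 − 1)×1000 = (0.970168 − 1)×1000 = -29.832 permil
α − 1 = ε/1000 = 0.0122
f^(α−1) = 0.770^(0.0122) = 0.996816
δ_res = (-29.832 + 1000) × 0.996816 − 1000 = 967.080 − 1000 = -32.92 permil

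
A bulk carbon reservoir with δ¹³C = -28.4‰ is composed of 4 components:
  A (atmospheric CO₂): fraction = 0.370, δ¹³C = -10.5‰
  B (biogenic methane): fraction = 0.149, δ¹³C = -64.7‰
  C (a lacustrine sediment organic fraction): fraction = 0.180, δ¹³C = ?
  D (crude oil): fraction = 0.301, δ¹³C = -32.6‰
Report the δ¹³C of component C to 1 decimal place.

Isotope mass balance: δ_bulk = Σ fᵢ·δᵢ.
-28.4 = 0.370×(-10.5) + 0.149×(-64.7) + 0.180×δ_C + 0.301×(-32.6)
0.180·δ_C = -28.4 − (-23.338) = -5.062
δ_C = -5.062 / 0.180 = -28.12‰

-28.1‰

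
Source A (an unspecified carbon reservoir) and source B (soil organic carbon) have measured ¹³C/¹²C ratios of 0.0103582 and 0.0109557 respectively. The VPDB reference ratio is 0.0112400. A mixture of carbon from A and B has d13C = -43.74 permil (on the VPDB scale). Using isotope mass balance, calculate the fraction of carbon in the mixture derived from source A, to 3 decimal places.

0.347

δ_A = (0.0103582/0.0112400 − 1)×1000 = (0.921548 − 1)×1000 = -78.452 permil
δ_B = (0.0109557/0.0112400 − 1)×1000 = (0.974706 − 1)×1000 = -25.294 permil
f_A = (δ_mix − δ_B)/(δ_A − δ_B) = (-43.74 − (-25.294))/(-78.452 − (-25.294))
f_A = -18.446 / -53.158 = 0.3470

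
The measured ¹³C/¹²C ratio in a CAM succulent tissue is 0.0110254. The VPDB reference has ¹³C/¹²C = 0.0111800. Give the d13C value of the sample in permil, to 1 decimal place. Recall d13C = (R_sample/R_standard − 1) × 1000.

d13C = (R_sample / R_standard − 1) × 1000
R_sample / R_standard = 0.0110254 / 0.0111800 = 0.986172
d13C = (0.986172 − 1) × 1000 = -13.83 permil

-13.8 permil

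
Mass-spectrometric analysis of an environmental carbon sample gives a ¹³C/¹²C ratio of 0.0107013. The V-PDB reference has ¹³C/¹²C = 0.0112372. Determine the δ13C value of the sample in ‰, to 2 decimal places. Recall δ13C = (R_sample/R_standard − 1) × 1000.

δ13C = (R_sample / R_standard − 1) × 1000
R_sample / R_standard = 0.0107013 / 0.0112372 = 0.952310
δ13C = (0.952310 − 1) × 1000 = -47.690‰

-47.69‰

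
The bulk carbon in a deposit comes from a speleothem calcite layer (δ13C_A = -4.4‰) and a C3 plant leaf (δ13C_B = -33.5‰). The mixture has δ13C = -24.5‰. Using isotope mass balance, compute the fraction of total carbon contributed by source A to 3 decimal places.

δ_mix = f_A·δ_A + (1 − f_A)·δ_B  ⇒  f_A = (δ_mix − δ_B)/(δ_A − δ_B)
f_A = (-24.5 − (-33.5)) / (-4.4 − (-33.5))
f_A = 9.0 / 29.1 = 0.3093

0.309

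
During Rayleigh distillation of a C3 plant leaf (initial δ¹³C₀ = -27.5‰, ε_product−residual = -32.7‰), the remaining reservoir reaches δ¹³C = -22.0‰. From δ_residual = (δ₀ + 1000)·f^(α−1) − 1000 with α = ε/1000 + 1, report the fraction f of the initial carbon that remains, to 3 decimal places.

0.842

α − 1 = ε/1000 = -0.0327
(δ_res + 1000)/(δ₀ + 1000) = (-22.0 + 1000)/(-27.5 + 1000) = 978.0/972.5 = 1.005656
f = 1.005656^(1/-0.0327) = exp(ln(1.005656)/-0.0327) = exp(0.00564/-0.0327)
f = exp(-0.1725) = 0.8416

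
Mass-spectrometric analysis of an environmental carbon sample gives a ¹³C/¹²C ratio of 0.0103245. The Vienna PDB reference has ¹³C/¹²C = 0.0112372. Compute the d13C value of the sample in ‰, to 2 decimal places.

-81.22‰

d13C = (R_sample / R_standard − 1) × 1000
R_sample / R_standard = 0.0103245 / 0.0112372 = 0.918779
d13C = (0.918779 − 1) × 1000 = -81.221‰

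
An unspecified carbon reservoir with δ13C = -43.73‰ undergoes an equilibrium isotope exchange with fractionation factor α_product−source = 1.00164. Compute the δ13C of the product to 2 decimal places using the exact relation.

δ_product = (δ_source + 1000)·α − 1000
δ_product = (-43.73 + 1000) × 1.00164 − 1000
δ_product = 957.838 − 1000 = -42.162‰

-42.16‰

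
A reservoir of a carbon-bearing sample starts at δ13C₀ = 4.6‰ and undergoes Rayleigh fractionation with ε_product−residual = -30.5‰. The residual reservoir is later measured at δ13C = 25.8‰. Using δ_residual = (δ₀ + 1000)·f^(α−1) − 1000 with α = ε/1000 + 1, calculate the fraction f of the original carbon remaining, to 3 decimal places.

0.504

α − 1 = ε/1000 = -0.0305
(δ_res + 1000)/(δ₀ + 1000) = (25.8 + 1000)/(4.6 + 1000) = 1025.8/1004.6 = 1.021103
f = 1.021103^(1/-0.0305) = exp(ln(1.021103)/-0.0305) = exp(0.02088/-0.0305)
f = exp(-0.6847) = 0.5042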